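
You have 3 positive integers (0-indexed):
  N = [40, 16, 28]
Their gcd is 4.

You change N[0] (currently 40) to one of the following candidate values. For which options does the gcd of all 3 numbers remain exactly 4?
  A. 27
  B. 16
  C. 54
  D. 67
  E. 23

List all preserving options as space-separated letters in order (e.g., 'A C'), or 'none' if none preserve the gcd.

Old gcd = 4; gcd of others (without N[0]) = 4
New gcd for candidate v: gcd(4, v). Preserves old gcd iff gcd(4, v) = 4.
  Option A: v=27, gcd(4,27)=1 -> changes
  Option B: v=16, gcd(4,16)=4 -> preserves
  Option C: v=54, gcd(4,54)=2 -> changes
  Option D: v=67, gcd(4,67)=1 -> changes
  Option E: v=23, gcd(4,23)=1 -> changes

Answer: B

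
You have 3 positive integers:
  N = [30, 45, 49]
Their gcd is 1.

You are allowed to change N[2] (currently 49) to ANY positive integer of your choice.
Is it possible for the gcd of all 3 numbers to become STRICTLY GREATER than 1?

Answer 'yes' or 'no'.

Current gcd = 1
gcd of all OTHER numbers (without N[2]=49): gcd([30, 45]) = 15
The new gcd after any change is gcd(15, new_value).
This can be at most 15.
Since 15 > old gcd 1, the gcd CAN increase (e.g., set N[2] = 15).

Answer: yes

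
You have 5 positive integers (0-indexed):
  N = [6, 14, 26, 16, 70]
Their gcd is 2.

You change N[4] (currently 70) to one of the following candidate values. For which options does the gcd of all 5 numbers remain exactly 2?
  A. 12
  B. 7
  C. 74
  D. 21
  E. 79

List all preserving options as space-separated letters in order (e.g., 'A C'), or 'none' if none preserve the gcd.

Old gcd = 2; gcd of others (without N[4]) = 2
New gcd for candidate v: gcd(2, v). Preserves old gcd iff gcd(2, v) = 2.
  Option A: v=12, gcd(2,12)=2 -> preserves
  Option B: v=7, gcd(2,7)=1 -> changes
  Option C: v=74, gcd(2,74)=2 -> preserves
  Option D: v=21, gcd(2,21)=1 -> changes
  Option E: v=79, gcd(2,79)=1 -> changes

Answer: A C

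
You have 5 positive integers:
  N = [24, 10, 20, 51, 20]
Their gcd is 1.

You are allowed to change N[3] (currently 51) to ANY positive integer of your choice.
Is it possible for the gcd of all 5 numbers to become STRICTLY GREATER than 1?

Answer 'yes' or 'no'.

Current gcd = 1
gcd of all OTHER numbers (without N[3]=51): gcd([24, 10, 20, 20]) = 2
The new gcd after any change is gcd(2, new_value).
This can be at most 2.
Since 2 > old gcd 1, the gcd CAN increase (e.g., set N[3] = 2).

Answer: yes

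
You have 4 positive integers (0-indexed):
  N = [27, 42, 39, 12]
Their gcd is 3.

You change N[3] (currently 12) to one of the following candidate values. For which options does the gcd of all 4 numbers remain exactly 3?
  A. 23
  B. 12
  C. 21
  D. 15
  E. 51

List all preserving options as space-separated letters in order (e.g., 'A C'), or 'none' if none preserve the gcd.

Answer: B C D E

Derivation:
Old gcd = 3; gcd of others (without N[3]) = 3
New gcd for candidate v: gcd(3, v). Preserves old gcd iff gcd(3, v) = 3.
  Option A: v=23, gcd(3,23)=1 -> changes
  Option B: v=12, gcd(3,12)=3 -> preserves
  Option C: v=21, gcd(3,21)=3 -> preserves
  Option D: v=15, gcd(3,15)=3 -> preserves
  Option E: v=51, gcd(3,51)=3 -> preserves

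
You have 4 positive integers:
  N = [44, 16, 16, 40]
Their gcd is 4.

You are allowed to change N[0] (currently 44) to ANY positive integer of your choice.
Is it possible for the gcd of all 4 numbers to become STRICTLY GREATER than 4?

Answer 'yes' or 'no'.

Answer: yes

Derivation:
Current gcd = 4
gcd of all OTHER numbers (without N[0]=44): gcd([16, 16, 40]) = 8
The new gcd after any change is gcd(8, new_value).
This can be at most 8.
Since 8 > old gcd 4, the gcd CAN increase (e.g., set N[0] = 8).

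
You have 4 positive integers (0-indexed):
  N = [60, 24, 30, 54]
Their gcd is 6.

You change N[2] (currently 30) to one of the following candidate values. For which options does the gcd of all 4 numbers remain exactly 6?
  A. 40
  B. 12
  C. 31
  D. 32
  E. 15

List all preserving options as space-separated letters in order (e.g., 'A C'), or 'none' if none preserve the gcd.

Answer: B

Derivation:
Old gcd = 6; gcd of others (without N[2]) = 6
New gcd for candidate v: gcd(6, v). Preserves old gcd iff gcd(6, v) = 6.
  Option A: v=40, gcd(6,40)=2 -> changes
  Option B: v=12, gcd(6,12)=6 -> preserves
  Option C: v=31, gcd(6,31)=1 -> changes
  Option D: v=32, gcd(6,32)=2 -> changes
  Option E: v=15, gcd(6,15)=3 -> changes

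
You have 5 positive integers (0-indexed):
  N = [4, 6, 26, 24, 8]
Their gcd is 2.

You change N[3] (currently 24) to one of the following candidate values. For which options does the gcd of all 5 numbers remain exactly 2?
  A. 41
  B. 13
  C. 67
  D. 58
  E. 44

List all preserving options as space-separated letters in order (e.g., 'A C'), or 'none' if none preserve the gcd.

Old gcd = 2; gcd of others (without N[3]) = 2
New gcd for candidate v: gcd(2, v). Preserves old gcd iff gcd(2, v) = 2.
  Option A: v=41, gcd(2,41)=1 -> changes
  Option B: v=13, gcd(2,13)=1 -> changes
  Option C: v=67, gcd(2,67)=1 -> changes
  Option D: v=58, gcd(2,58)=2 -> preserves
  Option E: v=44, gcd(2,44)=2 -> preserves

Answer: D E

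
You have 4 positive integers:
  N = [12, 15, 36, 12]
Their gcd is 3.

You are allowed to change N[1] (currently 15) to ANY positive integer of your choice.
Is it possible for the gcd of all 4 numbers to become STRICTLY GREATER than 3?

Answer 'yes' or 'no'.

Current gcd = 3
gcd of all OTHER numbers (without N[1]=15): gcd([12, 36, 12]) = 12
The new gcd after any change is gcd(12, new_value).
This can be at most 12.
Since 12 > old gcd 3, the gcd CAN increase (e.g., set N[1] = 12).

Answer: yes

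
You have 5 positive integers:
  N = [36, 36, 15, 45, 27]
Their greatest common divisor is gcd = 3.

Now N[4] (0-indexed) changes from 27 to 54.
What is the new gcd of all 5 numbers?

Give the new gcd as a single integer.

Numbers: [36, 36, 15, 45, 27], gcd = 3
Change: index 4, 27 -> 54
gcd of the OTHER numbers (without index 4): gcd([36, 36, 15, 45]) = 3
New gcd = gcd(g_others, new_val) = gcd(3, 54) = 3

Answer: 3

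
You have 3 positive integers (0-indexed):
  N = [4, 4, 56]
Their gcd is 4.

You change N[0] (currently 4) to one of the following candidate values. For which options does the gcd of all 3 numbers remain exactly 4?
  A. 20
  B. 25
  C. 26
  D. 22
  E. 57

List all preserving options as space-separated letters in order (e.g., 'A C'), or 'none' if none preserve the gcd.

Old gcd = 4; gcd of others (without N[0]) = 4
New gcd for candidate v: gcd(4, v). Preserves old gcd iff gcd(4, v) = 4.
  Option A: v=20, gcd(4,20)=4 -> preserves
  Option B: v=25, gcd(4,25)=1 -> changes
  Option C: v=26, gcd(4,26)=2 -> changes
  Option D: v=22, gcd(4,22)=2 -> changes
  Option E: v=57, gcd(4,57)=1 -> changes

Answer: A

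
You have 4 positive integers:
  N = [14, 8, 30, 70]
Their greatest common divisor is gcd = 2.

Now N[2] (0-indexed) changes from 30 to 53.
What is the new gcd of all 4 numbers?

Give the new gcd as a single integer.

Numbers: [14, 8, 30, 70], gcd = 2
Change: index 2, 30 -> 53
gcd of the OTHER numbers (without index 2): gcd([14, 8, 70]) = 2
New gcd = gcd(g_others, new_val) = gcd(2, 53) = 1

Answer: 1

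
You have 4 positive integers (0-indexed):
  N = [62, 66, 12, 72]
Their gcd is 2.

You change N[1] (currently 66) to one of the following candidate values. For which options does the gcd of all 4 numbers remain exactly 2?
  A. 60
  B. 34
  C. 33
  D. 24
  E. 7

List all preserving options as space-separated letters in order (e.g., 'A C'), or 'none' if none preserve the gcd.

Old gcd = 2; gcd of others (without N[1]) = 2
New gcd for candidate v: gcd(2, v). Preserves old gcd iff gcd(2, v) = 2.
  Option A: v=60, gcd(2,60)=2 -> preserves
  Option B: v=34, gcd(2,34)=2 -> preserves
  Option C: v=33, gcd(2,33)=1 -> changes
  Option D: v=24, gcd(2,24)=2 -> preserves
  Option E: v=7, gcd(2,7)=1 -> changes

Answer: A B D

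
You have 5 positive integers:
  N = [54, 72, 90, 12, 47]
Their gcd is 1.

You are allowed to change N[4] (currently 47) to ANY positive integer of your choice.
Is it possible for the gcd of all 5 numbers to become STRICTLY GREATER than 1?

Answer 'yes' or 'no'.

Current gcd = 1
gcd of all OTHER numbers (without N[4]=47): gcd([54, 72, 90, 12]) = 6
The new gcd after any change is gcd(6, new_value).
This can be at most 6.
Since 6 > old gcd 1, the gcd CAN increase (e.g., set N[4] = 6).

Answer: yes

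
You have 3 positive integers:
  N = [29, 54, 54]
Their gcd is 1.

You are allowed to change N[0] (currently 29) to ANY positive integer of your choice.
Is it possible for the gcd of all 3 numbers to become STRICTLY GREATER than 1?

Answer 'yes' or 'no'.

Current gcd = 1
gcd of all OTHER numbers (without N[0]=29): gcd([54, 54]) = 54
The new gcd after any change is gcd(54, new_value).
This can be at most 54.
Since 54 > old gcd 1, the gcd CAN increase (e.g., set N[0] = 54).

Answer: yes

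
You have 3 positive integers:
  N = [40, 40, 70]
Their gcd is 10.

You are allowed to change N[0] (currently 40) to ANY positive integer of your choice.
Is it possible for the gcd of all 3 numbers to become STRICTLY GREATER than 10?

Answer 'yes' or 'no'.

Current gcd = 10
gcd of all OTHER numbers (without N[0]=40): gcd([40, 70]) = 10
The new gcd after any change is gcd(10, new_value).
This can be at most 10.
Since 10 = old gcd 10, the gcd can only stay the same or decrease.

Answer: no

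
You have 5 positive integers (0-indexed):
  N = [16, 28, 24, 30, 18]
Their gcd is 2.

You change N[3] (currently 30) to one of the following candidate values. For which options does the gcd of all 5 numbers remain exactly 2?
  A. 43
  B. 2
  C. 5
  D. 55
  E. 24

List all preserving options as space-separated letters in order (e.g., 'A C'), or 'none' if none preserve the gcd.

Answer: B E

Derivation:
Old gcd = 2; gcd of others (without N[3]) = 2
New gcd for candidate v: gcd(2, v). Preserves old gcd iff gcd(2, v) = 2.
  Option A: v=43, gcd(2,43)=1 -> changes
  Option B: v=2, gcd(2,2)=2 -> preserves
  Option C: v=5, gcd(2,5)=1 -> changes
  Option D: v=55, gcd(2,55)=1 -> changes
  Option E: v=24, gcd(2,24)=2 -> preserves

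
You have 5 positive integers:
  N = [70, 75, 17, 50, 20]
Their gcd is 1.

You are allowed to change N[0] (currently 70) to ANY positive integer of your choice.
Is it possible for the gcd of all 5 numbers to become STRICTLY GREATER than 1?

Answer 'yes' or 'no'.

Current gcd = 1
gcd of all OTHER numbers (without N[0]=70): gcd([75, 17, 50, 20]) = 1
The new gcd after any change is gcd(1, new_value).
This can be at most 1.
Since 1 = old gcd 1, the gcd can only stay the same or decrease.

Answer: no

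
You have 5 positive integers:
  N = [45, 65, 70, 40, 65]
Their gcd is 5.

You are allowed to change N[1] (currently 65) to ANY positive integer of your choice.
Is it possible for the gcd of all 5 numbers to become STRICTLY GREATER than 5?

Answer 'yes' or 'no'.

Answer: no

Derivation:
Current gcd = 5
gcd of all OTHER numbers (without N[1]=65): gcd([45, 70, 40, 65]) = 5
The new gcd after any change is gcd(5, new_value).
This can be at most 5.
Since 5 = old gcd 5, the gcd can only stay the same or decrease.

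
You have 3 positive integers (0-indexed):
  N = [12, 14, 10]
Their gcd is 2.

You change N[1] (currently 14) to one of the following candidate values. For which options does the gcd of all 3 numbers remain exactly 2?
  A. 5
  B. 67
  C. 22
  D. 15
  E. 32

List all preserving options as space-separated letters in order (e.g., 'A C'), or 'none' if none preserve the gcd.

Answer: C E

Derivation:
Old gcd = 2; gcd of others (without N[1]) = 2
New gcd for candidate v: gcd(2, v). Preserves old gcd iff gcd(2, v) = 2.
  Option A: v=5, gcd(2,5)=1 -> changes
  Option B: v=67, gcd(2,67)=1 -> changes
  Option C: v=22, gcd(2,22)=2 -> preserves
  Option D: v=15, gcd(2,15)=1 -> changes
  Option E: v=32, gcd(2,32)=2 -> preserves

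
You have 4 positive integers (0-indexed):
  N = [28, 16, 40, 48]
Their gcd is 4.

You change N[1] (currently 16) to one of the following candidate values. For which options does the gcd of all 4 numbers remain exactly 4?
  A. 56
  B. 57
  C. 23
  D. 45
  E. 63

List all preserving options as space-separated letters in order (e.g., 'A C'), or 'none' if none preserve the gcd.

Old gcd = 4; gcd of others (without N[1]) = 4
New gcd for candidate v: gcd(4, v). Preserves old gcd iff gcd(4, v) = 4.
  Option A: v=56, gcd(4,56)=4 -> preserves
  Option B: v=57, gcd(4,57)=1 -> changes
  Option C: v=23, gcd(4,23)=1 -> changes
  Option D: v=45, gcd(4,45)=1 -> changes
  Option E: v=63, gcd(4,63)=1 -> changes

Answer: A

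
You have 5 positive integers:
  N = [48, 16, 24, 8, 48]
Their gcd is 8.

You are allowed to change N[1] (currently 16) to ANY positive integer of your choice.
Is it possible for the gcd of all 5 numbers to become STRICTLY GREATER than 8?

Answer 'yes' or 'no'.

Answer: no

Derivation:
Current gcd = 8
gcd of all OTHER numbers (without N[1]=16): gcd([48, 24, 8, 48]) = 8
The new gcd after any change is gcd(8, new_value).
This can be at most 8.
Since 8 = old gcd 8, the gcd can only stay the same or decrease.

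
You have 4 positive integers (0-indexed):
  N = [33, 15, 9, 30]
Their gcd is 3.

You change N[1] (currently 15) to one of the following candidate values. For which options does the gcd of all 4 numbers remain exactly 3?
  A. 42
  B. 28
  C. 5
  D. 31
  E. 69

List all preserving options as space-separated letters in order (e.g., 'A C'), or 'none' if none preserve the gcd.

Old gcd = 3; gcd of others (without N[1]) = 3
New gcd for candidate v: gcd(3, v). Preserves old gcd iff gcd(3, v) = 3.
  Option A: v=42, gcd(3,42)=3 -> preserves
  Option B: v=28, gcd(3,28)=1 -> changes
  Option C: v=5, gcd(3,5)=1 -> changes
  Option D: v=31, gcd(3,31)=1 -> changes
  Option E: v=69, gcd(3,69)=3 -> preserves

Answer: A E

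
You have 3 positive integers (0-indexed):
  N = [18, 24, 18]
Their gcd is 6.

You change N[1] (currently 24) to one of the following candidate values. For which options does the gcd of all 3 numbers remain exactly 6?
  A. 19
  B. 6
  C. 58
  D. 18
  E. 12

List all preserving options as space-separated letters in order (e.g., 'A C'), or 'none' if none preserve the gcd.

Answer: B E

Derivation:
Old gcd = 6; gcd of others (without N[1]) = 18
New gcd for candidate v: gcd(18, v). Preserves old gcd iff gcd(18, v) = 6.
  Option A: v=19, gcd(18,19)=1 -> changes
  Option B: v=6, gcd(18,6)=6 -> preserves
  Option C: v=58, gcd(18,58)=2 -> changes
  Option D: v=18, gcd(18,18)=18 -> changes
  Option E: v=12, gcd(18,12)=6 -> preserves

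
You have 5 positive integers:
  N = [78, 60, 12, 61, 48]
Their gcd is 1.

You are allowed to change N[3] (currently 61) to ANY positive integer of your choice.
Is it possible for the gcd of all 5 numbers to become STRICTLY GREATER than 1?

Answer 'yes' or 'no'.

Answer: yes

Derivation:
Current gcd = 1
gcd of all OTHER numbers (without N[3]=61): gcd([78, 60, 12, 48]) = 6
The new gcd after any change is gcd(6, new_value).
This can be at most 6.
Since 6 > old gcd 1, the gcd CAN increase (e.g., set N[3] = 6).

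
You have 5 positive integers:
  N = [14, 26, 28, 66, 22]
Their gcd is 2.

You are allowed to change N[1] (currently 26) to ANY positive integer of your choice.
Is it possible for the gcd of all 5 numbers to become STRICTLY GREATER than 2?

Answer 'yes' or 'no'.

Current gcd = 2
gcd of all OTHER numbers (without N[1]=26): gcd([14, 28, 66, 22]) = 2
The new gcd after any change is gcd(2, new_value).
This can be at most 2.
Since 2 = old gcd 2, the gcd can only stay the same or decrease.

Answer: no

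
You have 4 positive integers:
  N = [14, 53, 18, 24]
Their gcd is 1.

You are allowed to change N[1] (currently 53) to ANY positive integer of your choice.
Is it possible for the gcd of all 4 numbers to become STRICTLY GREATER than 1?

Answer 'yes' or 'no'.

Current gcd = 1
gcd of all OTHER numbers (without N[1]=53): gcd([14, 18, 24]) = 2
The new gcd after any change is gcd(2, new_value).
This can be at most 2.
Since 2 > old gcd 1, the gcd CAN increase (e.g., set N[1] = 2).

Answer: yes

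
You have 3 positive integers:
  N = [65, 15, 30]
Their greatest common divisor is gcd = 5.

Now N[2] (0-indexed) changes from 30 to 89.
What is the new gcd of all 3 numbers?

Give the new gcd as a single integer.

Answer: 1

Derivation:
Numbers: [65, 15, 30], gcd = 5
Change: index 2, 30 -> 89
gcd of the OTHER numbers (without index 2): gcd([65, 15]) = 5
New gcd = gcd(g_others, new_val) = gcd(5, 89) = 1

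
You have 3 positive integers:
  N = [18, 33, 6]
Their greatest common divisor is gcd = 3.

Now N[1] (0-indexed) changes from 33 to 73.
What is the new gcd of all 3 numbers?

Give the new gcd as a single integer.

Answer: 1

Derivation:
Numbers: [18, 33, 6], gcd = 3
Change: index 1, 33 -> 73
gcd of the OTHER numbers (without index 1): gcd([18, 6]) = 6
New gcd = gcd(g_others, new_val) = gcd(6, 73) = 1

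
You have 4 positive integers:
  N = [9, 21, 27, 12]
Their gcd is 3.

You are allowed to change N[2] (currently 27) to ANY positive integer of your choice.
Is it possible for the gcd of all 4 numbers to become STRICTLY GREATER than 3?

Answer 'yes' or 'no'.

Answer: no

Derivation:
Current gcd = 3
gcd of all OTHER numbers (without N[2]=27): gcd([9, 21, 12]) = 3
The new gcd after any change is gcd(3, new_value).
This can be at most 3.
Since 3 = old gcd 3, the gcd can only stay the same or decrease.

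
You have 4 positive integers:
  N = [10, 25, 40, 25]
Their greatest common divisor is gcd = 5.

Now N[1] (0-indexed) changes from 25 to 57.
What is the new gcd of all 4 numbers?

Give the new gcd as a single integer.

Numbers: [10, 25, 40, 25], gcd = 5
Change: index 1, 25 -> 57
gcd of the OTHER numbers (without index 1): gcd([10, 40, 25]) = 5
New gcd = gcd(g_others, new_val) = gcd(5, 57) = 1

Answer: 1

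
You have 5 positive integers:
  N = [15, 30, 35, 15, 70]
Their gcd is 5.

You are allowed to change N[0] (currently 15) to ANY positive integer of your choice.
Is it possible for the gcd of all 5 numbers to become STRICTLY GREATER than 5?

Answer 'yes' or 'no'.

Answer: no

Derivation:
Current gcd = 5
gcd of all OTHER numbers (without N[0]=15): gcd([30, 35, 15, 70]) = 5
The new gcd after any change is gcd(5, new_value).
This can be at most 5.
Since 5 = old gcd 5, the gcd can only stay the same or decrease.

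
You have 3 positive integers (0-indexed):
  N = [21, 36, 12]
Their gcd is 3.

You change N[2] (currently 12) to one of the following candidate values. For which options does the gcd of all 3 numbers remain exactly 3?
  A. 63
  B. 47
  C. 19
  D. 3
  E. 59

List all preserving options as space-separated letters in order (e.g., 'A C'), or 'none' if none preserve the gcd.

Old gcd = 3; gcd of others (without N[2]) = 3
New gcd for candidate v: gcd(3, v). Preserves old gcd iff gcd(3, v) = 3.
  Option A: v=63, gcd(3,63)=3 -> preserves
  Option B: v=47, gcd(3,47)=1 -> changes
  Option C: v=19, gcd(3,19)=1 -> changes
  Option D: v=3, gcd(3,3)=3 -> preserves
  Option E: v=59, gcd(3,59)=1 -> changes

Answer: A D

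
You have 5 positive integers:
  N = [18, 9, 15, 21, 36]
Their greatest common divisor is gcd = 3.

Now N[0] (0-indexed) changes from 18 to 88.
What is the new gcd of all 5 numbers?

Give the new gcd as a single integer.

Numbers: [18, 9, 15, 21, 36], gcd = 3
Change: index 0, 18 -> 88
gcd of the OTHER numbers (without index 0): gcd([9, 15, 21, 36]) = 3
New gcd = gcd(g_others, new_val) = gcd(3, 88) = 1

Answer: 1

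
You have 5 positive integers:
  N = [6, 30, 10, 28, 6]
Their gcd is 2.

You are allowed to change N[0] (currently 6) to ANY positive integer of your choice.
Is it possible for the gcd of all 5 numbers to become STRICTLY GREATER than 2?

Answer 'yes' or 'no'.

Answer: no

Derivation:
Current gcd = 2
gcd of all OTHER numbers (without N[0]=6): gcd([30, 10, 28, 6]) = 2
The new gcd after any change is gcd(2, new_value).
This can be at most 2.
Since 2 = old gcd 2, the gcd can only stay the same or decrease.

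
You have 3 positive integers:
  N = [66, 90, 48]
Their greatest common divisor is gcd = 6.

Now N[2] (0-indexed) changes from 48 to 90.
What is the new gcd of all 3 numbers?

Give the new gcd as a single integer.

Numbers: [66, 90, 48], gcd = 6
Change: index 2, 48 -> 90
gcd of the OTHER numbers (without index 2): gcd([66, 90]) = 6
New gcd = gcd(g_others, new_val) = gcd(6, 90) = 6

Answer: 6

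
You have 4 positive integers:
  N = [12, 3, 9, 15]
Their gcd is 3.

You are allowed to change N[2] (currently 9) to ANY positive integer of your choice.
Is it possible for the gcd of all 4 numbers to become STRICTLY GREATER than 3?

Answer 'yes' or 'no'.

Answer: no

Derivation:
Current gcd = 3
gcd of all OTHER numbers (without N[2]=9): gcd([12, 3, 15]) = 3
The new gcd after any change is gcd(3, new_value).
This can be at most 3.
Since 3 = old gcd 3, the gcd can only stay the same or decrease.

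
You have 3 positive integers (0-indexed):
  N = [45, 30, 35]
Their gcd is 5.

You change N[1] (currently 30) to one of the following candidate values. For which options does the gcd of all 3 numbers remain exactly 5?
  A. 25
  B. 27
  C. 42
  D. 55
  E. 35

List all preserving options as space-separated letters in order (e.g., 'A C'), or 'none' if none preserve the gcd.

Answer: A D E

Derivation:
Old gcd = 5; gcd of others (without N[1]) = 5
New gcd for candidate v: gcd(5, v). Preserves old gcd iff gcd(5, v) = 5.
  Option A: v=25, gcd(5,25)=5 -> preserves
  Option B: v=27, gcd(5,27)=1 -> changes
  Option C: v=42, gcd(5,42)=1 -> changes
  Option D: v=55, gcd(5,55)=5 -> preserves
  Option E: v=35, gcd(5,35)=5 -> preserves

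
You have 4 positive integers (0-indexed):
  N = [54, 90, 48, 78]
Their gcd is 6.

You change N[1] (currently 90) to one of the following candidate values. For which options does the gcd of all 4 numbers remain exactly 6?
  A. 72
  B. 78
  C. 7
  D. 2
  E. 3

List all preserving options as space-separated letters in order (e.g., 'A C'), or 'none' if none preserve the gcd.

Old gcd = 6; gcd of others (without N[1]) = 6
New gcd for candidate v: gcd(6, v). Preserves old gcd iff gcd(6, v) = 6.
  Option A: v=72, gcd(6,72)=6 -> preserves
  Option B: v=78, gcd(6,78)=6 -> preserves
  Option C: v=7, gcd(6,7)=1 -> changes
  Option D: v=2, gcd(6,2)=2 -> changes
  Option E: v=3, gcd(6,3)=3 -> changes

Answer: A B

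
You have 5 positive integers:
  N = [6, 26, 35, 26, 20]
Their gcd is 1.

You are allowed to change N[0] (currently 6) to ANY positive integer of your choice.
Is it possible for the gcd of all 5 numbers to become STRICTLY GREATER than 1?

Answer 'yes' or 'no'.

Answer: no

Derivation:
Current gcd = 1
gcd of all OTHER numbers (without N[0]=6): gcd([26, 35, 26, 20]) = 1
The new gcd after any change is gcd(1, new_value).
This can be at most 1.
Since 1 = old gcd 1, the gcd can only stay the same or decrease.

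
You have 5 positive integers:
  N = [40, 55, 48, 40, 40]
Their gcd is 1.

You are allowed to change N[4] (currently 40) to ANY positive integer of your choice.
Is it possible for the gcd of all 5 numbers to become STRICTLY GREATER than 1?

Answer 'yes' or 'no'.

Answer: no

Derivation:
Current gcd = 1
gcd of all OTHER numbers (without N[4]=40): gcd([40, 55, 48, 40]) = 1
The new gcd after any change is gcd(1, new_value).
This can be at most 1.
Since 1 = old gcd 1, the gcd can only stay the same or decrease.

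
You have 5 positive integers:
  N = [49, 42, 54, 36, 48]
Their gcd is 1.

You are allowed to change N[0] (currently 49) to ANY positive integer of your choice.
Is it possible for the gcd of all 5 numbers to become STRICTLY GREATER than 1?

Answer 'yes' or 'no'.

Answer: yes

Derivation:
Current gcd = 1
gcd of all OTHER numbers (without N[0]=49): gcd([42, 54, 36, 48]) = 6
The new gcd after any change is gcd(6, new_value).
This can be at most 6.
Since 6 > old gcd 1, the gcd CAN increase (e.g., set N[0] = 6).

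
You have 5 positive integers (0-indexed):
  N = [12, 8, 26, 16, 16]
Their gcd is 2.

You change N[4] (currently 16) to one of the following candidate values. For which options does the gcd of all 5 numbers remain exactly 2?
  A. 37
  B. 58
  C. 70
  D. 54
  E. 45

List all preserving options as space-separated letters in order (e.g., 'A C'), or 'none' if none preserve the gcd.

Old gcd = 2; gcd of others (without N[4]) = 2
New gcd for candidate v: gcd(2, v). Preserves old gcd iff gcd(2, v) = 2.
  Option A: v=37, gcd(2,37)=1 -> changes
  Option B: v=58, gcd(2,58)=2 -> preserves
  Option C: v=70, gcd(2,70)=2 -> preserves
  Option D: v=54, gcd(2,54)=2 -> preserves
  Option E: v=45, gcd(2,45)=1 -> changes

Answer: B C D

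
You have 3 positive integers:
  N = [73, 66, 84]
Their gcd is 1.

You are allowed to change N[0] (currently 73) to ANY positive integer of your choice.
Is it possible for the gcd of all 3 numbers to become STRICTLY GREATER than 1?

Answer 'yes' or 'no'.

Current gcd = 1
gcd of all OTHER numbers (without N[0]=73): gcd([66, 84]) = 6
The new gcd after any change is gcd(6, new_value).
This can be at most 6.
Since 6 > old gcd 1, the gcd CAN increase (e.g., set N[0] = 6).

Answer: yes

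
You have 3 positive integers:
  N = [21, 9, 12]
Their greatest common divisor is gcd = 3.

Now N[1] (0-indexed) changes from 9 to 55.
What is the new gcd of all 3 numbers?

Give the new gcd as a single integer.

Numbers: [21, 9, 12], gcd = 3
Change: index 1, 9 -> 55
gcd of the OTHER numbers (without index 1): gcd([21, 12]) = 3
New gcd = gcd(g_others, new_val) = gcd(3, 55) = 1

Answer: 1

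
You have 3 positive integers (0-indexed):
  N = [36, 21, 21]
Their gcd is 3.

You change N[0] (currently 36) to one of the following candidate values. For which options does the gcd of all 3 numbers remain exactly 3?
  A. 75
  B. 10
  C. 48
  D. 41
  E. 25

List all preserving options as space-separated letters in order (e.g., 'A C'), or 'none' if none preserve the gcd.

Old gcd = 3; gcd of others (without N[0]) = 21
New gcd for candidate v: gcd(21, v). Preserves old gcd iff gcd(21, v) = 3.
  Option A: v=75, gcd(21,75)=3 -> preserves
  Option B: v=10, gcd(21,10)=1 -> changes
  Option C: v=48, gcd(21,48)=3 -> preserves
  Option D: v=41, gcd(21,41)=1 -> changes
  Option E: v=25, gcd(21,25)=1 -> changes

Answer: A C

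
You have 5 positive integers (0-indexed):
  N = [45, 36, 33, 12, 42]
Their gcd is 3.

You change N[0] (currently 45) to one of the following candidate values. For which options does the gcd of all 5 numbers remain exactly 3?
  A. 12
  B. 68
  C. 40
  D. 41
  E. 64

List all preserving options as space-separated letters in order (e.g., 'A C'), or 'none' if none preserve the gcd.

Old gcd = 3; gcd of others (without N[0]) = 3
New gcd for candidate v: gcd(3, v). Preserves old gcd iff gcd(3, v) = 3.
  Option A: v=12, gcd(3,12)=3 -> preserves
  Option B: v=68, gcd(3,68)=1 -> changes
  Option C: v=40, gcd(3,40)=1 -> changes
  Option D: v=41, gcd(3,41)=1 -> changes
  Option E: v=64, gcd(3,64)=1 -> changes

Answer: A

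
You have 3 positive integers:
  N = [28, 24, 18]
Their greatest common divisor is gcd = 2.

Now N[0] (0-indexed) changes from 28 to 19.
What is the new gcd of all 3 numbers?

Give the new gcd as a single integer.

Numbers: [28, 24, 18], gcd = 2
Change: index 0, 28 -> 19
gcd of the OTHER numbers (without index 0): gcd([24, 18]) = 6
New gcd = gcd(g_others, new_val) = gcd(6, 19) = 1

Answer: 1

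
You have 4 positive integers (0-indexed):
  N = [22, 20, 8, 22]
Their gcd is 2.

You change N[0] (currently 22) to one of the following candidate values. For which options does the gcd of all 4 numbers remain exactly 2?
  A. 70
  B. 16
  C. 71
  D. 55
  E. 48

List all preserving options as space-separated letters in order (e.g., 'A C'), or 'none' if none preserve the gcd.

Old gcd = 2; gcd of others (without N[0]) = 2
New gcd for candidate v: gcd(2, v). Preserves old gcd iff gcd(2, v) = 2.
  Option A: v=70, gcd(2,70)=2 -> preserves
  Option B: v=16, gcd(2,16)=2 -> preserves
  Option C: v=71, gcd(2,71)=1 -> changes
  Option D: v=55, gcd(2,55)=1 -> changes
  Option E: v=48, gcd(2,48)=2 -> preserves

Answer: A B E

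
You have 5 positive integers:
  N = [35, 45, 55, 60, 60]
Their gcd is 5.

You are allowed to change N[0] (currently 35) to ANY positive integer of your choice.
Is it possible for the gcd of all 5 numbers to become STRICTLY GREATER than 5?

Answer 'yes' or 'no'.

Answer: no

Derivation:
Current gcd = 5
gcd of all OTHER numbers (without N[0]=35): gcd([45, 55, 60, 60]) = 5
The new gcd after any change is gcd(5, new_value).
This can be at most 5.
Since 5 = old gcd 5, the gcd can only stay the same or decrease.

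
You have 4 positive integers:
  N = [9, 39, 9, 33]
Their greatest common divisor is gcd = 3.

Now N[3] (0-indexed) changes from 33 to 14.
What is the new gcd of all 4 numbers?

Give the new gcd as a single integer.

Answer: 1

Derivation:
Numbers: [9, 39, 9, 33], gcd = 3
Change: index 3, 33 -> 14
gcd of the OTHER numbers (without index 3): gcd([9, 39, 9]) = 3
New gcd = gcd(g_others, new_val) = gcd(3, 14) = 1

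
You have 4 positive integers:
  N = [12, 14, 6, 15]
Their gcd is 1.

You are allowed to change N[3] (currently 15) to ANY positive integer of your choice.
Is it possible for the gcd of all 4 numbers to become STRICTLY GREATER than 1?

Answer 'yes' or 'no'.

Current gcd = 1
gcd of all OTHER numbers (without N[3]=15): gcd([12, 14, 6]) = 2
The new gcd after any change is gcd(2, new_value).
This can be at most 2.
Since 2 > old gcd 1, the gcd CAN increase (e.g., set N[3] = 2).

Answer: yes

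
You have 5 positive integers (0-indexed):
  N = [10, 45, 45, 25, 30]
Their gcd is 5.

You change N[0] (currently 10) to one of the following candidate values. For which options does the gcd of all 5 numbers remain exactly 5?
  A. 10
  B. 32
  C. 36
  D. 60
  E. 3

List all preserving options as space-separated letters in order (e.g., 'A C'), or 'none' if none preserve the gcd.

Answer: A D

Derivation:
Old gcd = 5; gcd of others (without N[0]) = 5
New gcd for candidate v: gcd(5, v). Preserves old gcd iff gcd(5, v) = 5.
  Option A: v=10, gcd(5,10)=5 -> preserves
  Option B: v=32, gcd(5,32)=1 -> changes
  Option C: v=36, gcd(5,36)=1 -> changes
  Option D: v=60, gcd(5,60)=5 -> preserves
  Option E: v=3, gcd(5,3)=1 -> changes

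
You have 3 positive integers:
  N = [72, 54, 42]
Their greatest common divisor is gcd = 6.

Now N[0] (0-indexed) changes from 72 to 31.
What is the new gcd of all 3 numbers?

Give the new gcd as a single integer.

Answer: 1

Derivation:
Numbers: [72, 54, 42], gcd = 6
Change: index 0, 72 -> 31
gcd of the OTHER numbers (without index 0): gcd([54, 42]) = 6
New gcd = gcd(g_others, new_val) = gcd(6, 31) = 1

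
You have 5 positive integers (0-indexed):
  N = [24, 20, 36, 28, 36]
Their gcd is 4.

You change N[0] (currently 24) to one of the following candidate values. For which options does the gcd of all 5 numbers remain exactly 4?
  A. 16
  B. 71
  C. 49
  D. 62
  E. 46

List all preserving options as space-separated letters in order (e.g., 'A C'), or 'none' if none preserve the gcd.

Old gcd = 4; gcd of others (without N[0]) = 4
New gcd for candidate v: gcd(4, v). Preserves old gcd iff gcd(4, v) = 4.
  Option A: v=16, gcd(4,16)=4 -> preserves
  Option B: v=71, gcd(4,71)=1 -> changes
  Option C: v=49, gcd(4,49)=1 -> changes
  Option D: v=62, gcd(4,62)=2 -> changes
  Option E: v=46, gcd(4,46)=2 -> changes

Answer: A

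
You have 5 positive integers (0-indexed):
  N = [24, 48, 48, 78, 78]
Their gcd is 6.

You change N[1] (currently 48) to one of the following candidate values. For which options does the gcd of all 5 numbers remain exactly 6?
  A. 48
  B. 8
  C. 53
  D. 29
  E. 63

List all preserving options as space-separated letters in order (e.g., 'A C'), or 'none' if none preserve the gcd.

Old gcd = 6; gcd of others (without N[1]) = 6
New gcd for candidate v: gcd(6, v). Preserves old gcd iff gcd(6, v) = 6.
  Option A: v=48, gcd(6,48)=6 -> preserves
  Option B: v=8, gcd(6,8)=2 -> changes
  Option C: v=53, gcd(6,53)=1 -> changes
  Option D: v=29, gcd(6,29)=1 -> changes
  Option E: v=63, gcd(6,63)=3 -> changes

Answer: A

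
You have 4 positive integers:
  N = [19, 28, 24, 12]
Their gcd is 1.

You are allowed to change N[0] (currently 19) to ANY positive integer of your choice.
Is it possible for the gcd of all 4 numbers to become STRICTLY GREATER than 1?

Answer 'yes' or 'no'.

Answer: yes

Derivation:
Current gcd = 1
gcd of all OTHER numbers (without N[0]=19): gcd([28, 24, 12]) = 4
The new gcd after any change is gcd(4, new_value).
This can be at most 4.
Since 4 > old gcd 1, the gcd CAN increase (e.g., set N[0] = 4).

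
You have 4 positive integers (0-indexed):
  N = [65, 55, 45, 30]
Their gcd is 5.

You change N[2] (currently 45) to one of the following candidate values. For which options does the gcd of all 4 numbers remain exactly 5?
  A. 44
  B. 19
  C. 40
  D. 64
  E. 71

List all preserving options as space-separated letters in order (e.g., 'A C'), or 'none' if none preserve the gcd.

Answer: C

Derivation:
Old gcd = 5; gcd of others (without N[2]) = 5
New gcd for candidate v: gcd(5, v). Preserves old gcd iff gcd(5, v) = 5.
  Option A: v=44, gcd(5,44)=1 -> changes
  Option B: v=19, gcd(5,19)=1 -> changes
  Option C: v=40, gcd(5,40)=5 -> preserves
  Option D: v=64, gcd(5,64)=1 -> changes
  Option E: v=71, gcd(5,71)=1 -> changes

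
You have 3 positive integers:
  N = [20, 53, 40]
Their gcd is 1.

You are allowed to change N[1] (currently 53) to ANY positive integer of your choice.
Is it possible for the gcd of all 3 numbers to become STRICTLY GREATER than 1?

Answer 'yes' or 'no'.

Answer: yes

Derivation:
Current gcd = 1
gcd of all OTHER numbers (without N[1]=53): gcd([20, 40]) = 20
The new gcd after any change is gcd(20, new_value).
This can be at most 20.
Since 20 > old gcd 1, the gcd CAN increase (e.g., set N[1] = 20).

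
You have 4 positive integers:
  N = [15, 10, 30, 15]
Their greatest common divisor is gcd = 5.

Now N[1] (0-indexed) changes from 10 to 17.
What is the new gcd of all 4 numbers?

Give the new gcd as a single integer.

Numbers: [15, 10, 30, 15], gcd = 5
Change: index 1, 10 -> 17
gcd of the OTHER numbers (without index 1): gcd([15, 30, 15]) = 15
New gcd = gcd(g_others, new_val) = gcd(15, 17) = 1

Answer: 1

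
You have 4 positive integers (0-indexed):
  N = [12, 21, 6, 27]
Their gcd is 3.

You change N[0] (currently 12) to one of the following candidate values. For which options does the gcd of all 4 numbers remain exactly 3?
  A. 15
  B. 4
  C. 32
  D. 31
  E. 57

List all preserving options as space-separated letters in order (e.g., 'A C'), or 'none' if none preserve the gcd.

Old gcd = 3; gcd of others (without N[0]) = 3
New gcd for candidate v: gcd(3, v). Preserves old gcd iff gcd(3, v) = 3.
  Option A: v=15, gcd(3,15)=3 -> preserves
  Option B: v=4, gcd(3,4)=1 -> changes
  Option C: v=32, gcd(3,32)=1 -> changes
  Option D: v=31, gcd(3,31)=1 -> changes
  Option E: v=57, gcd(3,57)=3 -> preserves

Answer: A E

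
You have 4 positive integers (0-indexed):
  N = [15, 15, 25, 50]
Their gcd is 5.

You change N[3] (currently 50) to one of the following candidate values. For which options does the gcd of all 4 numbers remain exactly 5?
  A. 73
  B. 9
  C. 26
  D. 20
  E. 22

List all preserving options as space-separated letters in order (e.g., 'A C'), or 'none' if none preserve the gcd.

Answer: D

Derivation:
Old gcd = 5; gcd of others (without N[3]) = 5
New gcd for candidate v: gcd(5, v). Preserves old gcd iff gcd(5, v) = 5.
  Option A: v=73, gcd(5,73)=1 -> changes
  Option B: v=9, gcd(5,9)=1 -> changes
  Option C: v=26, gcd(5,26)=1 -> changes
  Option D: v=20, gcd(5,20)=5 -> preserves
  Option E: v=22, gcd(5,22)=1 -> changes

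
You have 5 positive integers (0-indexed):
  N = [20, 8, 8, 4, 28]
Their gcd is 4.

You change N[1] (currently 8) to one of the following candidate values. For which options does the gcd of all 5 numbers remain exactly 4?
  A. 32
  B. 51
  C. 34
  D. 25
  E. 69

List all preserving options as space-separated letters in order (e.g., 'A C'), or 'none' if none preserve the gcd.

Answer: A

Derivation:
Old gcd = 4; gcd of others (without N[1]) = 4
New gcd for candidate v: gcd(4, v). Preserves old gcd iff gcd(4, v) = 4.
  Option A: v=32, gcd(4,32)=4 -> preserves
  Option B: v=51, gcd(4,51)=1 -> changes
  Option C: v=34, gcd(4,34)=2 -> changes
  Option D: v=25, gcd(4,25)=1 -> changes
  Option E: v=69, gcd(4,69)=1 -> changes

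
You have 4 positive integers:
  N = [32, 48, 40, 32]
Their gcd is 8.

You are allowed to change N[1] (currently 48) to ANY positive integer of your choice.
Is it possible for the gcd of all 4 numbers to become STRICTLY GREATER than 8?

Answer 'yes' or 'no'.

Answer: no

Derivation:
Current gcd = 8
gcd of all OTHER numbers (without N[1]=48): gcd([32, 40, 32]) = 8
The new gcd after any change is gcd(8, new_value).
This can be at most 8.
Since 8 = old gcd 8, the gcd can only stay the same or decrease.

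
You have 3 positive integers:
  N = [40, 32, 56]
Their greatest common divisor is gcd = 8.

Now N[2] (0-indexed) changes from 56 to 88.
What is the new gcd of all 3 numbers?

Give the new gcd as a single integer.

Answer: 8

Derivation:
Numbers: [40, 32, 56], gcd = 8
Change: index 2, 56 -> 88
gcd of the OTHER numbers (without index 2): gcd([40, 32]) = 8
New gcd = gcd(g_others, new_val) = gcd(8, 88) = 8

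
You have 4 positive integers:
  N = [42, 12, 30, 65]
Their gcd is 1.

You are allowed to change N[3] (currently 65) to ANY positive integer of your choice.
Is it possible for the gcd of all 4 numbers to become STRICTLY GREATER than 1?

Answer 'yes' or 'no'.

Current gcd = 1
gcd of all OTHER numbers (without N[3]=65): gcd([42, 12, 30]) = 6
The new gcd after any change is gcd(6, new_value).
This can be at most 6.
Since 6 > old gcd 1, the gcd CAN increase (e.g., set N[3] = 6).

Answer: yes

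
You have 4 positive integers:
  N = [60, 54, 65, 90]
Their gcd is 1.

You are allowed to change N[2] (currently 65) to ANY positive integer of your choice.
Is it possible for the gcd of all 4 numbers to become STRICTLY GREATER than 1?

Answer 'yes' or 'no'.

Answer: yes

Derivation:
Current gcd = 1
gcd of all OTHER numbers (without N[2]=65): gcd([60, 54, 90]) = 6
The new gcd after any change is gcd(6, new_value).
This can be at most 6.
Since 6 > old gcd 1, the gcd CAN increase (e.g., set N[2] = 6).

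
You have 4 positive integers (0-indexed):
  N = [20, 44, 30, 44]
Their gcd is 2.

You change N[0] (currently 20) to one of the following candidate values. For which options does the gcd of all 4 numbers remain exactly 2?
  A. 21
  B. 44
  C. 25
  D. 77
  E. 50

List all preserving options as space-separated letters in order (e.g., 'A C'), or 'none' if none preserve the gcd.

Answer: B E

Derivation:
Old gcd = 2; gcd of others (without N[0]) = 2
New gcd for candidate v: gcd(2, v). Preserves old gcd iff gcd(2, v) = 2.
  Option A: v=21, gcd(2,21)=1 -> changes
  Option B: v=44, gcd(2,44)=2 -> preserves
  Option C: v=25, gcd(2,25)=1 -> changes
  Option D: v=77, gcd(2,77)=1 -> changes
  Option E: v=50, gcd(2,50)=2 -> preserves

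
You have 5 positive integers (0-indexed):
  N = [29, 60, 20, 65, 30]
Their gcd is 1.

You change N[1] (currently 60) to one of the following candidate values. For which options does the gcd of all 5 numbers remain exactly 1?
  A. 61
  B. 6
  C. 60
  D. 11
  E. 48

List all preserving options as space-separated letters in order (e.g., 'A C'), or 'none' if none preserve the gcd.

Answer: A B C D E

Derivation:
Old gcd = 1; gcd of others (without N[1]) = 1
New gcd for candidate v: gcd(1, v). Preserves old gcd iff gcd(1, v) = 1.
  Option A: v=61, gcd(1,61)=1 -> preserves
  Option B: v=6, gcd(1,6)=1 -> preserves
  Option C: v=60, gcd(1,60)=1 -> preserves
  Option D: v=11, gcd(1,11)=1 -> preserves
  Option E: v=48, gcd(1,48)=1 -> preserves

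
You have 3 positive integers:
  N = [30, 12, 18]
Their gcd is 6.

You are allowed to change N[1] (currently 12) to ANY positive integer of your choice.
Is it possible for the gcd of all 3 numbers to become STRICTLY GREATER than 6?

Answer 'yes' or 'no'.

Answer: no

Derivation:
Current gcd = 6
gcd of all OTHER numbers (without N[1]=12): gcd([30, 18]) = 6
The new gcd after any change is gcd(6, new_value).
This can be at most 6.
Since 6 = old gcd 6, the gcd can only stay the same or decrease.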